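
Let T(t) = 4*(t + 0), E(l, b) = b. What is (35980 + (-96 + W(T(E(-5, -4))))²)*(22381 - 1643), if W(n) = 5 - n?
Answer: 862804490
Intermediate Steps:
T(t) = 4*t
(35980 + (-96 + W(T(E(-5, -4))))²)*(22381 - 1643) = (35980 + (-96 + (5 - 4*(-4)))²)*(22381 - 1643) = (35980 + (-96 + (5 - 1*(-16)))²)*20738 = (35980 + (-96 + (5 + 16))²)*20738 = (35980 + (-96 + 21)²)*20738 = (35980 + (-75)²)*20738 = (35980 + 5625)*20738 = 41605*20738 = 862804490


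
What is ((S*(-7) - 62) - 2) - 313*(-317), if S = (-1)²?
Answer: 99150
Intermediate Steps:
S = 1
((S*(-7) - 62) - 2) - 313*(-317) = ((1*(-7) - 62) - 2) - 313*(-317) = ((-7 - 62) - 2) + 99221 = (-69 - 2) + 99221 = -71 + 99221 = 99150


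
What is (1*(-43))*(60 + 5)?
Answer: -2795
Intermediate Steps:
(1*(-43))*(60 + 5) = -43*65 = -2795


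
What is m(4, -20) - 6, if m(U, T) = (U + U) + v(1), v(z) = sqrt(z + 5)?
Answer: 2 + sqrt(6) ≈ 4.4495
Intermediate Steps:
v(z) = sqrt(5 + z)
m(U, T) = sqrt(6) + 2*U (m(U, T) = (U + U) + sqrt(5 + 1) = 2*U + sqrt(6) = sqrt(6) + 2*U)
m(4, -20) - 6 = (sqrt(6) + 2*4) - 6 = (sqrt(6) + 8) - 6 = (8 + sqrt(6)) - 6 = 2 + sqrt(6)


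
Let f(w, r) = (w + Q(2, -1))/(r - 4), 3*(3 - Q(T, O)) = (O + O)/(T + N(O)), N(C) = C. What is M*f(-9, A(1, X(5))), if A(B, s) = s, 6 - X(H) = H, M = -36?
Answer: -64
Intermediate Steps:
X(H) = 6 - H
Q(T, O) = 3 - 2*O/(3*(O + T)) (Q(T, O) = 3 - (O + O)/(3*(T + O)) = 3 - 2*O/(3*(O + T)))
f(w, r) = (11/3 + w)/(-4 + r) (f(w, r) = (w + (3*2 + (7/3)*(-1))/(-1 + 2))/(r - 4) = (w + (6 - 7/3)/1)/(-4 + r) = (w + 1*(11/3))/(-4 + r) = (w + 11/3)/(-4 + r) = (11/3 + w)/(-4 + r))
M*f(-9, A(1, X(5))) = -36*(11/3 - 9)/(-4 + (6 - 1*5)) = -36*(-16)/((-4 + (6 - 5))*3) = -36*(-16)/((-4 + 1)*3) = -36*(-16)/((-3)*3) = -(-12)*(-16)/3 = -36*16/9 = -64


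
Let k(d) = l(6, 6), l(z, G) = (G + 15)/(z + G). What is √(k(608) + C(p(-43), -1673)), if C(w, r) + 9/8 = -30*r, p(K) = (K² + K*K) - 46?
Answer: 5*√32122/4 ≈ 224.03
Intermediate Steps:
p(K) = -46 + 2*K² (p(K) = (K² + K²) - 46 = 2*K² - 46 = -46 + 2*K²)
l(z, G) = (15 + G)/(G + z)
C(w, r) = -9/8 - 30*r
k(d) = 7/4 (k(d) = (15 + 6)/(6 + 6) = 21/12 = (1/12)*21 = 7/4)
√(k(608) + C(p(-43), -1673)) = √(7/4 + (-9/8 - 30*(-1673))) = √(7/4 + (-9/8 + 50190)) = √(7/4 + 401511/8) = √(401525/8) = 5*√32122/4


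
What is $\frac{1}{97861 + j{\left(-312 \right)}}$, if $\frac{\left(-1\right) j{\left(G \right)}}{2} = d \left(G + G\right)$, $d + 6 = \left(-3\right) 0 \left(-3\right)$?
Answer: $\frac{1}{90373} \approx 1.1065 \cdot 10^{-5}$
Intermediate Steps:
$d = -6$ ($d = -6 + \left(-3\right) 0 \left(-3\right) = -6 + 0 \left(-3\right) = -6 + 0 = -6$)
$j{\left(G \right)} = 24 G$ ($j{\left(G \right)} = - 2 \left(- 6 \left(G + G\right)\right) = - 2 \left(- 6 \cdot 2 G\right) = - 2 \left(- 12 G\right) = 24 G$)
$\frac{1}{97861 + j{\left(-312 \right)}} = \frac{1}{97861 + 24 \left(-312\right)} = \frac{1}{97861 - 7488} = \frac{1}{90373}$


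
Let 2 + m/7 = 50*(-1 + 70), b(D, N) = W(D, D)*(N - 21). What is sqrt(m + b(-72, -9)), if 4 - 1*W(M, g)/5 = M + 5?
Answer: sqrt(13486) ≈ 116.13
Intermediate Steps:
W(M, g) = -5 - 5*M (W(M, g) = 20 - 5*(M + 5) = 20 - 5*(5 + M) = 20 + (-25 - 5*M) = -5 - 5*M)
b(D, N) = (-21 + N)*(-5 - 5*D) (b(D, N) = (-5 - 5*D)*(N - 21) = (-5 - 5*D)*(-21 + N) = (-21 + N)*(-5 - 5*D))
m = 24136 (m = -14 + 7*(50*(-1 + 70)) = -14 + 7*(50*69) = -14 + 7*3450 = -14 + 24150 = 24136)
sqrt(m + b(-72, -9)) = sqrt(24136 - 5*(1 - 72)*(-21 - 9)) = sqrt(24136 - 5*(-71)*(-30)) = sqrt(24136 - 10650) = sqrt(13486)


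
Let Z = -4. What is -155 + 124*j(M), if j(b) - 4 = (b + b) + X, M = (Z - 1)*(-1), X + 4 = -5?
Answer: 465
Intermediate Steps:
X = -9 (X = -4 - 5 = -9)
M = 5 (M = (-4 - 1)*(-1) = -5*(-1) = 5)
j(b) = -5 + 2*b (j(b) = 4 + ((b + b) - 9) = 4 + (2*b - 9) = 4 + (-9 + 2*b) = -5 + 2*b)
-155 + 124*j(M) = -155 + 124*(-5 + 2*5) = -155 + 124*(-5 + 10) = -155 + 124*5 = -155 + 620 = 465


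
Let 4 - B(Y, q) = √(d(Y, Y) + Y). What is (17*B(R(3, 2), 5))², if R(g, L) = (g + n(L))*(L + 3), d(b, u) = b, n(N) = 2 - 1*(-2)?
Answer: 24854 - 2312*√70 ≈ 5510.4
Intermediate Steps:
n(N) = 4 (n(N) = 2 + 2 = 4)
R(g, L) = (3 + L)*(4 + g) (R(g, L) = (g + 4)*(L + 3) = (4 + g)*(3 + L) = (3 + L)*(4 + g))
B(Y, q) = 4 - √2*√Y (B(Y, q) = 4 - √(Y + Y) = 4 - √(2*Y) = 4 - √2*√Y)
(17*B(R(3, 2), 5))² = (17*(4 - √2*√(12 + 3*3 + 4*2 + 2*3)))² = (17*(4 - √2*√(12 + 9 + 8 + 6)))² = (17*(4 - √2*√35))² = (17*(4 - √70))² = (68 - 17*√70)²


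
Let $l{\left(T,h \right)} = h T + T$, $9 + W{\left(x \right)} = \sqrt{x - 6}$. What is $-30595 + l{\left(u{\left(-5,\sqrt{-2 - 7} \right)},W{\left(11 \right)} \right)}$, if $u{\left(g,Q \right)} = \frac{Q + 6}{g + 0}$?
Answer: $-30595 + \frac{3 \left(2 + i\right) \left(8 - \sqrt{5}\right)}{5} \approx -30588.0 + 3.4584 i$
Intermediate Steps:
$W{\left(x \right)} = -9 + \sqrt{-6 + x}$ ($W{\left(x \right)} = -9 + \sqrt{x - 6} = -9 + \sqrt{-6 + x}$)
$u{\left(g,Q \right)} = \frac{6 + Q}{g}$
$l{\left(T,h \right)} = T + T h$ ($l{\left(T,h \right)} = T h + T = T + T h$)
$-30595 + l{\left(u{\left(-5,\sqrt{-2 - 7} \right)},W{\left(11 \right)} \right)} = -30595 + \frac{6 + \sqrt{-2 - 7}}{-5} \left(1 - \left(9 - \sqrt{-6 + 11}\right)\right) = -30595 + - \frac{6 + \sqrt{-9}}{5} \left(1 - \left(9 - \sqrt{5}\right)\right) = -30595 + - \frac{6 + 3 i}{5} \left(-8 + \sqrt{5}\right) = -30595 + \left(- \frac{6}{5} - \frac{3 i}{5}\right) \left(-8 + \sqrt{5}\right) = -30595 + \left(-8 + \sqrt{5}\right) \left(- \frac{6}{5} - \frac{3 i}{5}\right)$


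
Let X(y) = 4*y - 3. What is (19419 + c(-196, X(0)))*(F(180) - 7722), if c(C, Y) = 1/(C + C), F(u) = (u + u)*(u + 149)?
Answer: 421406381673/196 ≈ 2.1500e+9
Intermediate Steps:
X(y) = -3 + 4*y
F(u) = 2*u*(149 + u) (F(u) = (2*u)*(149 + u) = 2*u*(149 + u))
c(C, Y) = 1/(2*C)
(19419 + c(-196, X(0)))*(F(180) - 7722) = (19419 + (½)/(-196))*(2*180*(149 + 180) - 7722) = (19419 + (½)*(-1/196))*(2*180*329 - 7722) = (19419 - 1/392)*(118440 - 7722) = (7612247/392)*110718 = 421406381673/196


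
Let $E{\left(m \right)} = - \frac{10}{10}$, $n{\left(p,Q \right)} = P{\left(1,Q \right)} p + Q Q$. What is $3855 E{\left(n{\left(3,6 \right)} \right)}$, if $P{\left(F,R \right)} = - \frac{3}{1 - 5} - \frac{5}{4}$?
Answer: $-3855$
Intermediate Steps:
$P{\left(F,R \right)} = - \frac{1}{2}$ ($P{\left(F,R \right)} = - \frac{3}{1 - 5} - \frac{5}{4} = - \frac{3}{-4} - \frac{5}{4} = \left(-3\right) \left(- \frac{1}{4}\right) - \frac{5}{4} = \frac{3}{4} - \frac{5}{4} = - \frac{1}{2}$)
$n{\left(p,Q \right)} = Q^{2} - \frac{p}{2}$ ($n{\left(p,Q \right)} = - \frac{p}{2} + Q Q = - \frac{p}{2} + Q^{2} = Q^{2} - \frac{p}{2}$)
$E{\left(m \right)} = -1$ ($E{\left(m \right)} = \left(-10\right) \frac{1}{10} = -1$)
$3855 E{\left(n{\left(3,6 \right)} \right)} = 3855 \left(-1\right) = -3855$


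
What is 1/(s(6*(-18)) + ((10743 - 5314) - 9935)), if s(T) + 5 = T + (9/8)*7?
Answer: -8/36889 ≈ -0.00021687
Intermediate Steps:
s(T) = 23/8 + T (s(T) = -5 + (T + (9/8)*7) = -5 + (T + 63/8) = -5 + (63/8 + T) = 23/8 + T)
1/(s(6*(-18)) + ((10743 - 5314) - 9935)) = 1/((23/8 + 6*(-18)) + ((10743 - 5314) - 9935)) = 1/((23/8 - 108) + (5429 - 9935)) = 1/(-841/8 - 4506) = 1/(-36889/8) = -8/36889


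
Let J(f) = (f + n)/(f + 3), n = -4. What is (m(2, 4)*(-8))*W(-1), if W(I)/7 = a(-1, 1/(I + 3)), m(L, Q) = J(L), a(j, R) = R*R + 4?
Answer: 476/5 ≈ 95.200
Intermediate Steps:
a(j, R) = 4 + R² (a(j, R) = R² + 4 = 4 + R²)
J(f) = (-4 + f)/(3 + f) (J(f) = (f - 4)/(f + 3) = (-4 + f)/(3 + f))
m(L, Q) = (-4 + L)/(3 + L)
W(I) = 28 + 7/(3 + I)² (W(I) = 7*(4 + (1/(I + 3))²) = 7*(4 + (1/(3 + I))²) = 7*(4 + (3 + I)⁻²) = 28 + 7/(3 + I)²)
(m(2, 4)*(-8))*W(-1) = (((-4 + 2)/(3 + 2))*(-8))*(28 + 7/(3 - 1)²) = ((-2/5)*(-8))*(28 + 7/2²) = (((⅕)*(-2))*(-8))*(28 + 7*(¼)) = (-⅖*(-8))*(28 + 7/4) = (16/5)*(119/4) = 476/5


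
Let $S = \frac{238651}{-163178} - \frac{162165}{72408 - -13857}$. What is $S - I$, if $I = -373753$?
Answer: $\frac{350740387113275}{938436678} \approx 3.7375 \cdot 10^{5}$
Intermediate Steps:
$S = - \frac{3136599259}{938436678}$ ($S = 238651 \left(- \frac{1}{163178}\right) - \frac{162165}{72408 + 13857} = - \frac{238651}{163178} - \frac{162165}{86265} = - \frac{238651}{163178} - \frac{10811}{5751} = - \frac{3136599259}{938436678} \approx -3.3424$)
$S - I = - \frac{3136599259}{938436678} - -373753 = - \frac{3136599259}{938436678} + 373753 = \frac{350740387113275}{938436678}$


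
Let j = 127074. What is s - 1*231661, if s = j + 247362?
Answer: 142775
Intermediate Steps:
s = 374436 (s = 127074 + 247362 = 374436)
s - 1*231661 = 374436 - 1*231661 = 374436 - 231661 = 142775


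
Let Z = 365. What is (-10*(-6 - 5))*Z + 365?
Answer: 40515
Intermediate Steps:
(-10*(-6 - 5))*Z + 365 = -10*(-6 - 5)*365 + 365 = -10*(-11)*365 + 365 = 110*365 + 365 = 40150 + 365 = 40515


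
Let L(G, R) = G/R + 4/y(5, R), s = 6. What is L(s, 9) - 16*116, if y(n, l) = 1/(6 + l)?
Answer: -5386/3 ≈ -1795.3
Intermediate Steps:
L(G, R) = 24 + 4*R + G/R (L(G, R) = G/R + 4/(1/(6 + R)) = G/R + 4*(6 + R) = G/R + (24 + 4*R) = 24 + 4*R + G/R)
L(s, 9) - 16*116 = (24 + 4*9 + 6/9) - 16*116 = (24 + 36 + 6*(⅑)) - 1856 = (24 + 36 + ⅔) - 1856 = 182/3 - 1856 = -5386/3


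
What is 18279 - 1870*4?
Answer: 10799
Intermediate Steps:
18279 - 1870*4 = 18279 - 374*20 = 18279 - 7480 = 10799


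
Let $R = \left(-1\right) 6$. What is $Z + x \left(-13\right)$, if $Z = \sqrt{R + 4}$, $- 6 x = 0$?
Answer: $i \sqrt{2} \approx 1.4142 i$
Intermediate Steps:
$x = 0$ ($x = \left(- \frac{1}{6}\right) 0 = 0$)
$R = -6$
$Z = i \sqrt{2}$ ($Z = \sqrt{-6 + 4} = \sqrt{-2} = i \sqrt{2} \approx 1.4142 i$)
$Z + x \left(-13\right) = i \sqrt{2} + 0 \left(-13\right) = i \sqrt{2} + 0 = i \sqrt{2}$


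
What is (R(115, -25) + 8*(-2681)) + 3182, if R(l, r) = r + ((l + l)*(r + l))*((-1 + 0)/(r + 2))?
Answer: -17391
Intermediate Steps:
R(l, r) = r - 2*l*(l + r)/(2 + r) (R(l, r) = r + ((2*l)*(l + r))*(-1/(2 + r)) = r + (2*l*(l + r))*(-1/(2 + r)) = r - 2*l*(l + r)/(2 + r))
(R(115, -25) + 8*(-2681)) + 3182 = (((-25)² - 2*115² + 2*(-25) - 2*115*(-25))/(2 - 25) + 8*(-2681)) + 3182 = ((625 - 2*13225 - 50 + 5750)/(-23) - 21448) + 3182 = (-(625 - 26450 - 50 + 5750)/23 - 21448) + 3182 = (-1/23*(-20125) - 21448) + 3182 = (875 - 21448) + 3182 = -20573 + 3182 = -17391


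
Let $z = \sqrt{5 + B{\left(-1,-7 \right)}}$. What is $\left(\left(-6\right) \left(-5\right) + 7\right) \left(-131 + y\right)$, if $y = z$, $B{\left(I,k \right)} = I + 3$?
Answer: $-4847 + 37 \sqrt{7} \approx -4749.1$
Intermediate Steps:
$B{\left(I,k \right)} = 3 + I$
$z = \sqrt{7}$ ($z = \sqrt{5 + \left(3 - 1\right)} = \sqrt{5 + 2} = \sqrt{7} \approx 2.6458$)
$y = \sqrt{7} \approx 2.6458$
$\left(\left(-6\right) \left(-5\right) + 7\right) \left(-131 + y\right) = \left(\left(-6\right) \left(-5\right) + 7\right) \left(-131 + \sqrt{7}\right) = \left(30 + 7\right) \left(-131 + \sqrt{7}\right) = 37 \left(-131 + \sqrt{7}\right) = -4847 + 37 \sqrt{7}$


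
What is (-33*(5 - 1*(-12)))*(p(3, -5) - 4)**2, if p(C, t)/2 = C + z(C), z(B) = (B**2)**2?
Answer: -15088656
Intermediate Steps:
z(B) = B**4
p(C, t) = 2*C + 2*C**4 (p(C, t) = 2*(C + C**4) = 2*C + 2*C**4)
(-33*(5 - 1*(-12)))*(p(3, -5) - 4)**2 = (-33*(5 - 1*(-12)))*(2*3*(1 + 3**3) - 4)**2 = (-33*(5 + 12))*(2*3*(1 + 27) - 4)**2 = (-33*17)*(2*3*28 - 4)**2 = -561*(168 - 4)**2 = -561*164**2 = -561*26896 = -15088656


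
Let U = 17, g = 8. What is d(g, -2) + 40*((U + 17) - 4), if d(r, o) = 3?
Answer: 1203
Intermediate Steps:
d(g, -2) + 40*((U + 17) - 4) = 3 + 40*((17 + 17) - 4) = 3 + 40*(34 - 4) = 3 + 40*30 = 3 + 1200 = 1203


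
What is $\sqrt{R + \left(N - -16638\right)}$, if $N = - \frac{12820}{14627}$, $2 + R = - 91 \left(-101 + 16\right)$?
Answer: $\frac{\sqrt{5213966704719}}{14627} \approx 156.11$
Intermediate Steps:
$R = 7733$ ($R = -2 - 91 \left(-101 + 16\right) = -2 - -7735 = -2 + 7735 = 7733$)
$N = - \frac{12820}{14627}$ ($N = \left(-12820\right) \frac{1}{14627} = - \frac{12820}{14627} \approx -0.87646$)
$\sqrt{R + \left(N - -16638\right)} = \sqrt{7733 - - \frac{243351206}{14627}} = \sqrt{7733 + \left(- \frac{12820}{14627} + 16638\right)} = \sqrt{7733 + \frac{243351206}{14627}} = \sqrt{\frac{356461797}{14627}} = \frac{\sqrt{5213966704719}}{14627}$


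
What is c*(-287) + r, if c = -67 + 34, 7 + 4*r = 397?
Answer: 19137/2 ≈ 9568.5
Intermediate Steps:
r = 195/2 (r = -7/4 + (¼)*397 = -7/4 + 397/4 = 195/2 ≈ 97.500)
c = -33
c*(-287) + r = -33*(-287) + 195/2 = 9471 + 195/2 = 19137/2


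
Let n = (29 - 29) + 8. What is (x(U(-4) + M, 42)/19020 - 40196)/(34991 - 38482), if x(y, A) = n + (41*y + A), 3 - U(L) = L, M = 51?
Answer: 191131373/16599705 ≈ 11.514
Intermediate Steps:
U(L) = 3 - L
n = 8 (n = 0 + 8 = 8)
x(y, A) = 8 + A + 41*y (x(y, A) = 8 + (41*y + A) = 8 + (A + 41*y) = 8 + A + 41*y)
(x(U(-4) + M, 42)/19020 - 40196)/(34991 - 38482) = ((8 + 42 + 41*((3 - 1*(-4)) + 51))/19020 - 40196)/(34991 - 38482) = ((8 + 42 + 41*((3 + 4) + 51))*(1/19020) - 40196)/(-3491) = ((8 + 42 + 41*(7 + 51))*(1/19020) - 40196)*(-1/3491) = ((8 + 42 + 41*58)*(1/19020) - 40196)*(-1/3491) = ((8 + 42 + 2378)*(1/19020) - 40196)*(-1/3491) = (2428*(1/19020) - 40196)*(-1/3491) = (607/4755 - 40196)*(-1/3491) = -191131373/4755*(-1/3491) = 191131373/16599705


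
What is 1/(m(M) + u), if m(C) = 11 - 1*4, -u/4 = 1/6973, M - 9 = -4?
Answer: 6973/48807 ≈ 0.14287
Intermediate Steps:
M = 5 (M = 9 - 4 = 5)
u = -4/6973 ≈ -0.00057364
m(C) = 7 (m(C) = 11 - 4 = 7)
1/(m(M) + u) = 1/(7 - 4/6973) = 1/(48807/6973) = 6973/48807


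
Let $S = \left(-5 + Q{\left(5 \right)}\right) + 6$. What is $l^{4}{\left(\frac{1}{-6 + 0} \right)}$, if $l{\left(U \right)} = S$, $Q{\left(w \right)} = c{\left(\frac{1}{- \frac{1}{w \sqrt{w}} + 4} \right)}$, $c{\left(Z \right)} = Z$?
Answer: $\frac{39004721256376}{15968023992001} + \frac{312131397480 \sqrt{5}}{15968023992001} \approx 2.4864$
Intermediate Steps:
$Q{\left(w \right)} = \frac{1}{4 - \frac{1}{w^{\frac{3}{2}}}}$ ($Q{\left(w \right)} = \frac{1}{- \frac{1}{w \sqrt{w}} + 4} = \frac{1}{- \frac{1}{w^{\frac{3}{2}}} + 4} = \frac{1}{4 - \frac{1}{w^{\frac{3}{2}}}}$)
$S = 1 + \frac{5 \sqrt{5}}{-1 + 20 \sqrt{5}}$ ($S = \left(-5 + \frac{5^{\frac{3}{2}}}{-1 + 4 \cdot 5^{\frac{3}{2}}}\right) + 6 = \left(-5 + \frac{5 \sqrt{5}}{-1 + 4 \cdot 5 \sqrt{5}}\right) + 6 = \left(-5 + \frac{5 \sqrt{5}}{-1 + 20 \sqrt{5}}\right) + 6 = 1 + \frac{5 \sqrt{5}}{-1 + 20 \sqrt{5}} \approx 1.2557$)
$l{\left(U \right)} = \frac{2499}{1999} + \frac{5 \sqrt{5}}{1999}$
$l^{4}{\left(\frac{1}{-6 + 0} \right)} = \left(\frac{2499}{1999} + \frac{5 \sqrt{5}}{1999}\right)^{4}$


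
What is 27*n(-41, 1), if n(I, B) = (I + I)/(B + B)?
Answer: -1107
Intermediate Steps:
n(I, B) = I/B (n(I, B) = (2*I)/((2*B)) = (2*I)*(1/(2*B)) = I/B)
27*n(-41, 1) = 27*(-41/1) = 27*(-41*1) = 27*(-41) = -1107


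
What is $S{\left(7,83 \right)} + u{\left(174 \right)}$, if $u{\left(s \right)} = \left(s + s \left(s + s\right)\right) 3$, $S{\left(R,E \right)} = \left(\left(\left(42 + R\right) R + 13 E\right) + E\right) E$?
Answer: $307093$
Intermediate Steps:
$S{\left(R,E \right)} = E \left(14 E + R \left(42 + R\right)\right)$ ($S{\left(R,E \right)} = \left(\left(R \left(42 + R\right) + 13 E\right) + E\right) E = \left(\left(13 E + R \left(42 + R\right)\right) + E\right) E = \left(14 E + R \left(42 + R\right)\right) E = E \left(14 E + R \left(42 + R\right)\right)$)
$u{\left(s \right)} = 3 s + 6 s^{2}$ ($u{\left(s \right)} = \left(s + s 2 s\right) 3 = \left(s + 2 s^{2}\right) 3 = 3 s + 6 s^{2}$)
$S{\left(7,83 \right)} + u{\left(174 \right)} = 83 \left(7^{2} + 14 \cdot 83 + 42 \cdot 7\right) + 3 \cdot 174 \left(1 + 2 \cdot 174\right) = 83 \left(49 + 1162 + 294\right) + 3 \cdot 174 \left(1 + 348\right) = 83 \cdot 1505 + 3 \cdot 174 \cdot 349 = 124915 + 182178 = 307093$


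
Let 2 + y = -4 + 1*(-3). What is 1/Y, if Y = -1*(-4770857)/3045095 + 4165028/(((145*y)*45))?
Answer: -35764640775/2480547472067 ≈ -0.014418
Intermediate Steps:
y = -9 (y = -2 + (-4 + 1*(-3)) = -2 + (-4 - 3) = -2 - 7 = -9)
Y = -2480547472067/35764640775 (Y = -1*(-4770857)/3045095 + 4165028/(((145*(-9))*45)) = 4770857*(1/3045095) + 4165028/((-1305*45)) = 4770857/3045095 + 4165028/(-58725) = 4770857/3045095 + 4165028*(-1/58725) = 4770857/3045095 - 4165028/58725 = -2480547472067/35764640775 ≈ -69.358)
1/Y = 1/(-2480547472067/35764640775) = -35764640775/2480547472067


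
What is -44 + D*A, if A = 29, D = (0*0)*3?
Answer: -44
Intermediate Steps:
D = 0 (D = 0*3 = 0)
-44 + D*A = -44 + 0*29 = -44 + 0 = -44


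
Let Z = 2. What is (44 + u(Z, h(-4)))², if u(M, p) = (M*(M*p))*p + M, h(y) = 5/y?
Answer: 43681/16 ≈ 2730.1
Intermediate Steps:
u(M, p) = M + M²*p² (u(M, p) = (p*M²)*p + M = M²*p² + M = M + M²*p²)
(44 + u(Z, h(-4)))² = (44 + 2*(1 + 2*(5/(-4))²))² = (44 + 2*(1 + 2*(5*(-¼))²))² = (44 + 2*(1 + 2*(-5/4)²))² = (44 + 2*(1 + 2*(25/16)))² = (44 + 2*(1 + 25/8))² = (44 + 2*(33/8))² = (44 + 33/4)² = (209/4)² = 43681/16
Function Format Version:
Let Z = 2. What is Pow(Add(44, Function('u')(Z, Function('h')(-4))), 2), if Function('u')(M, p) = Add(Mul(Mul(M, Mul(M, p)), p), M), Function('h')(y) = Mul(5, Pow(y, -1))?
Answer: Rational(43681, 16) ≈ 2730.1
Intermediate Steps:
Function('u')(M, p) = Add(M, Mul(Pow(M, 2), Pow(p, 2))) (Function('u')(M, p) = Add(Mul(Mul(p, Pow(M, 2)), p), M) = Add(Mul(Pow(M, 2), Pow(p, 2)), M) = Add(M, Mul(Pow(M, 2), Pow(p, 2))))
Pow(Add(44, Function('u')(Z, Function('h')(-4))), 2) = Pow(Add(44, Mul(2, Add(1, Mul(2, Pow(Mul(5, Pow(-4, -1)), 2))))), 2) = Pow(Add(44, Mul(2, Add(1, Mul(2, Pow(Mul(5, Rational(-1, 4)), 2))))), 2) = Pow(Add(44, Mul(2, Add(1, Mul(2, Pow(Rational(-5, 4), 2))))), 2) = Pow(Add(44, Mul(2, Add(1, Mul(2, Rational(25, 16))))), 2) = Pow(Add(44, Mul(2, Add(1, Rational(25, 8)))), 2) = Pow(Add(44, Mul(2, Rational(33, 8))), 2) = Pow(Add(44, Rational(33, 4)), 2) = Pow(Rational(209, 4), 2) = Rational(43681, 16)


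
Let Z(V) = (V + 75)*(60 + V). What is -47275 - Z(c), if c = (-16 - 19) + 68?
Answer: -57319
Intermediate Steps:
c = 33 (c = -35 + 68 = 33)
Z(V) = (60 + V)*(75 + V) (Z(V) = (75 + V)*(60 + V) = (60 + V)*(75 + V))
-47275 - Z(c) = -47275 - (4500 + 33² + 135*33) = -47275 - (4500 + 1089 + 4455) = -47275 - 1*10044 = -47275 - 10044 = -57319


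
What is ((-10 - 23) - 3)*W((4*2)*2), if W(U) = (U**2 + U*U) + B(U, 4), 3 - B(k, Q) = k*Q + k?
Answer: -15660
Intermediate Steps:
B(k, Q) = 3 - k - Q*k (B(k, Q) = 3 - (k*Q + k) = 3 - (Q*k + k) = 3 - (k + Q*k) = 3 + (-k - Q*k) = 3 - k - Q*k)
W(U) = 3 - 5*U + 2*U**2 (W(U) = (U**2 + U*U) + (3 - U - 1*4*U) = (U**2 + U**2) + (3 - U - 4*U) = 2*U**2 + (3 - 5*U) = 3 - 5*U + 2*U**2)
((-10 - 23) - 3)*W((4*2)*2) = ((-10 - 23) - 3)*(3 - 5*4*2*2 + 2*((4*2)*2)**2) = (-33 - 3)*(3 - 40*2 + 2*(8*2)**2) = -36*(3 - 5*16 + 2*16**2) = -36*(3 - 80 + 2*256) = -36*(3 - 80 + 512) = -36*435 = -15660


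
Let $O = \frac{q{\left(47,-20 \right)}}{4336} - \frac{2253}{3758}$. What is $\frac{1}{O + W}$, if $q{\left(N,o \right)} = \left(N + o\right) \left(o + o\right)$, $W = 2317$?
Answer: $\frac{509209}{1179405139} \approx 0.00043175$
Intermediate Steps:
$q{\left(N,o \right)} = 2 o \left(N + o\right)$ ($q{\left(N,o \right)} = \left(N + o\right) 2 o = 2 o \left(N + o\right)$)
$O = - \frac{432114}{509209}$ ($O = \frac{2 \left(-20\right) \left(47 - 20\right)}{4336} - \frac{2253}{3758} = 2 \left(-20\right) 27 \cdot \frac{1}{4336} - \frac{2253}{3758} = \left(-1080\right) \frac{1}{4336} - \frac{2253}{3758} = - \frac{135}{542} - \frac{2253}{3758} = - \frac{432114}{509209} \approx -0.8486$)
$\frac{1}{O + W} = \frac{1}{- \frac{432114}{509209} + 2317} = \frac{1}{\frac{1179405139}{509209}} = \frac{509209}{1179405139}$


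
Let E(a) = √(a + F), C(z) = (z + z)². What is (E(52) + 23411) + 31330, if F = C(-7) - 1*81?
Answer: 54741 + √167 ≈ 54754.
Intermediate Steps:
C(z) = 4*z² (C(z) = (2*z)² = 4*z²)
F = 115 (F = 4*(-7)² - 1*81 = 4*49 - 81 = 196 - 81 = 115)
E(a) = √(115 + a) (E(a) = √(a + 115) = √(115 + a))
(E(52) + 23411) + 31330 = (√(115 + 52) + 23411) + 31330 = (√167 + 23411) + 31330 = (23411 + √167) + 31330 = 54741 + √167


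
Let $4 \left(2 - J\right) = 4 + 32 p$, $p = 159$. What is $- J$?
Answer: $1271$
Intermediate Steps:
$J = -1271$ ($J = 2 - \frac{4 + 32 \cdot 159}{4} = 2 - \frac{4 + 5088}{4} = 2 - 1273 = -1271$)
$- J = \left(-1\right) \left(-1271\right) = 1271$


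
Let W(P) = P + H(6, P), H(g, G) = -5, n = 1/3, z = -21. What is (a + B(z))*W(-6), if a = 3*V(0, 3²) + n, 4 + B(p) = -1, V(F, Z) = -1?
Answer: 253/3 ≈ 84.333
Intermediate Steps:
n = ⅓ ≈ 0.33333
B(p) = -5 (B(p) = -4 - 1 = -5)
W(P) = -5 + P (W(P) = P - 5 = -5 + P)
a = -8/3 (a = 3*(-1) + ⅓ = -3 + ⅓ = -8/3 ≈ -2.6667)
(a + B(z))*W(-6) = (-8/3 - 5)*(-5 - 6) = -23/3*(-11) = 253/3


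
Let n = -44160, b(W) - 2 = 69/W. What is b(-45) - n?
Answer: 662407/15 ≈ 44160.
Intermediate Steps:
b(W) = 2 + 69/W
b(-45) - n = (2 + 69/(-45)) - 1*(-44160) = (2 + 69*(-1/45)) + 44160 = (2 - 23/15) + 44160 = 7/15 + 44160 = 662407/15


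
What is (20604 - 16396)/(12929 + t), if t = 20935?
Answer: 526/4233 ≈ 0.12426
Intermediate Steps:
(20604 - 16396)/(12929 + t) = (20604 - 16396)/(12929 + 20935) = 4208/33864 = 4208*(1/33864) = 526/4233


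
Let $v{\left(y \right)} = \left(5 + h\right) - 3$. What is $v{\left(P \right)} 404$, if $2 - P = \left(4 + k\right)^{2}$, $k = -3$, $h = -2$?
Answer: $0$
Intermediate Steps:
$P = 1$ ($P = 2 - \left(4 - 3\right)^{2} = 2 - 1^{2} = 2 - 1 = 1$)
$v{\left(y \right)} = 0$ ($v{\left(y \right)} = \left(5 - 2\right) - 3 = 3 - 3 = 0$)
$v{\left(P \right)} 404 = 0 \cdot 404 = 0$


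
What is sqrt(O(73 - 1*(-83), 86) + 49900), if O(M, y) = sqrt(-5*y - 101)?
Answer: sqrt(49900 + 3*I*sqrt(59)) ≈ 223.38 + 0.0516*I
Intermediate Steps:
O(M, y) = sqrt(-101 - 5*y)
sqrt(O(73 - 1*(-83), 86) + 49900) = sqrt(sqrt(-101 - 5*86) + 49900) = sqrt(sqrt(-101 - 430) + 49900) = sqrt(sqrt(-531) + 49900) = sqrt(3*I*sqrt(59) + 49900) = sqrt(49900 + 3*I*sqrt(59))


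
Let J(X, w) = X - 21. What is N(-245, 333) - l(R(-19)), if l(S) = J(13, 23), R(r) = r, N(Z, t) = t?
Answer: 341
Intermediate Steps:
J(X, w) = -21 + X
l(S) = -8 (l(S) = -21 + 13 = -8)
N(-245, 333) - l(R(-19)) = 333 - 1*(-8) = 333 + 8 = 341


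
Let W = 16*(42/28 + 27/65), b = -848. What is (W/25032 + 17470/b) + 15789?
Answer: 453263913987/28745080 ≈ 15768.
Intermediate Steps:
W = 1992/65 (W = 16*(42*(1/28) + 27*(1/65)) = 16*(3/2 + 27/65) = 16*(249/130) = 1992/65 ≈ 30.646)
(W/25032 + 17470/b) + 15789 = ((1992/65)/25032 + 17470/(-848)) + 15789 = ((1992/65)*(1/25032) + 17470*(-1/848)) + 15789 = (83/67795 - 8735/424) + 15789 = -592154133/28745080 + 15789 = 453263913987/28745080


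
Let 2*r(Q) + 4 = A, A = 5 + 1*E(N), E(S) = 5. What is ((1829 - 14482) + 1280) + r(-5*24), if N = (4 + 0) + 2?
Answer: -11370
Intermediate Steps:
N = 6 (N = 4 + 2 = 6)
A = 10 (A = 5 + 1*5 = 5 + 5 = 10)
r(Q) = 3 (r(Q) = -2 + (½)*10 = -2 + 5 = 3)
((1829 - 14482) + 1280) + r(-5*24) = ((1829 - 14482) + 1280) + 3 = (-12653 + 1280) + 3 = -11373 + 3 = -11370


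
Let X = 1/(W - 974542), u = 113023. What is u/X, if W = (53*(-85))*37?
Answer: -128984899221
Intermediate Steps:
W = -166685 (W = -4505*37 = -166685)
X = -1/1141227 (X = 1/(-166685 - 974542) = 1/(-1141227) = -1/1141227 ≈ -8.7625e-7)
u/X = 113023/(-1/1141227) = 113023*(-1141227) = -128984899221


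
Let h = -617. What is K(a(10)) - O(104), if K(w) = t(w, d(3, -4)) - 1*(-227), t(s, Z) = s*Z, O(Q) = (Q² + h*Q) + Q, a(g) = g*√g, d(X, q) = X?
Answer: 53475 + 30*√10 ≈ 53570.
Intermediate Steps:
a(g) = g^(3/2)
O(Q) = Q² - 616*Q (O(Q) = (Q² - 617*Q) + Q = Q² - 616*Q)
t(s, Z) = Z*s
K(w) = 227 + 3*w (K(w) = 3*w - 1*(-227) = 3*w + 227 = 227 + 3*w)
K(a(10)) - O(104) = (227 + 3*10^(3/2)) - 104*(-616 + 104) = (227 + 3*(10*√10)) - 104*(-512) = (227 + 30*√10) - 1*(-53248) = (227 + 30*√10) + 53248 = 53475 + 30*√10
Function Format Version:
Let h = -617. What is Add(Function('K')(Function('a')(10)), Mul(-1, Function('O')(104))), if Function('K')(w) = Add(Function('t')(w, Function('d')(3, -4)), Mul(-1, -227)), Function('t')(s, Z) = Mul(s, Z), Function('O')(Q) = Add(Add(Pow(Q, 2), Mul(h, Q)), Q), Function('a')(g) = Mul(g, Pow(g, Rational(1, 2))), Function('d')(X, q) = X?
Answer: Add(53475, Mul(30, Pow(10, Rational(1, 2)))) ≈ 53570.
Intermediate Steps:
Function('a')(g) = Pow(g, Rational(3, 2))
Function('O')(Q) = Add(Pow(Q, 2), Mul(-616, Q)) (Function('O')(Q) = Add(Add(Pow(Q, 2), Mul(-617, Q)), Q) = Add(Pow(Q, 2), Mul(-616, Q)))
Function('t')(s, Z) = Mul(Z, s)
Function('K')(w) = Add(227, Mul(3, w)) (Function('K')(w) = Add(Mul(3, w), Mul(-1, -227)) = Add(Mul(3, w), 227) = Add(227, Mul(3, w)))
Add(Function('K')(Function('a')(10)), Mul(-1, Function('O')(104))) = Add(Add(227, Mul(3, Pow(10, Rational(3, 2)))), Mul(-1, Mul(104, Add(-616, 104)))) = Add(Add(227, Mul(3, Mul(10, Pow(10, Rational(1, 2))))), Mul(-1, Mul(104, -512))) = Add(Add(227, Mul(30, Pow(10, Rational(1, 2)))), Mul(-1, -53248)) = Add(Add(227, Mul(30, Pow(10, Rational(1, 2)))), 53248) = Add(53475, Mul(30, Pow(10, Rational(1, 2))))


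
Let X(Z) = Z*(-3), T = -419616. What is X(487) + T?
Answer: -421077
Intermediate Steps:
X(Z) = -3*Z
X(487) + T = -3*487 - 419616 = -1461 - 419616 = -421077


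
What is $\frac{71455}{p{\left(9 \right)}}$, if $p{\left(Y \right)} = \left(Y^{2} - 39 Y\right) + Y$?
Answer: $- \frac{71455}{261} \approx -273.77$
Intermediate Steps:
$p{\left(Y \right)} = Y^{2} - 38 Y$
$\frac{71455}{p{\left(9 \right)}} = \frac{71455}{9 \left(-38 + 9\right)} = \frac{71455}{9 \left(-29\right)} = \frac{71455}{-261} = 71455 \left(- \frac{1}{261}\right) = - \frac{71455}{261}$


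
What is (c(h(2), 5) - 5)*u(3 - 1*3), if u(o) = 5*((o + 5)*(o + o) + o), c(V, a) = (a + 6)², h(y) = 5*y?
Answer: 0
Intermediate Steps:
c(V, a) = (6 + a)²
u(o) = 5*o + 10*o*(5 + o) (u(o) = 5*((5 + o)*(2*o) + o) = 5*(2*o*(5 + o) + o) = 5*(o + 2*o*(5 + o)) = 5*o + 10*o*(5 + o))
(c(h(2), 5) - 5)*u(3 - 1*3) = ((6 + 5)² - 5)*(5*(3 - 1*3)*(11 + 2*(3 - 1*3))) = (11² - 5)*(5*(3 - 3)*(11 + 2*(3 - 3))) = (121 - 5)*(5*0*(11 + 2*0)) = 116*(5*0*(11 + 0)) = 116*(5*0*11) = 116*0 = 0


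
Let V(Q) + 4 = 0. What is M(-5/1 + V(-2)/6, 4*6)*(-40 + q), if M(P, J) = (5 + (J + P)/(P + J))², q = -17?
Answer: -2052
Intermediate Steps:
V(Q) = -4 (V(Q) = -4 + 0 = -4)
M(P, J) = 36 (M(P, J) = (5 + (J + P)/(J + P))² = (5 + 1)² = 6² = 36)
M(-5/1 + V(-2)/6, 4*6)*(-40 + q) = 36*(-40 - 17) = 36*(-57) = -2052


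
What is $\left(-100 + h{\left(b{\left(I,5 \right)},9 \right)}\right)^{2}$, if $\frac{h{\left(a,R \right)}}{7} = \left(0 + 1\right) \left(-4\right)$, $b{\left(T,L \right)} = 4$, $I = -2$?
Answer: $16384$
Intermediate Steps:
$h{\left(a,R \right)} = -28$ ($h{\left(a,R \right)} = 7 \left(0 + 1\right) \left(-4\right) = 7 \cdot 1 \left(-4\right) = 7 \left(-4\right) = -28$)
$\left(-100 + h{\left(b{\left(I,5 \right)},9 \right)}\right)^{2} = \left(-100 - 28\right)^{2} = \left(-128\right)^{2} = 16384$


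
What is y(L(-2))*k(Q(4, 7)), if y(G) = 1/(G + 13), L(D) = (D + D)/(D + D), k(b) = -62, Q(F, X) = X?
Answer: -31/7 ≈ -4.4286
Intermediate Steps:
L(D) = 1 (L(D) = (2*D)/((2*D)) = (2*D)*(1/(2*D)) = 1)
y(G) = 1/(13 + G)
y(L(-2))*k(Q(4, 7)) = -62/(13 + 1) = -62/14 = (1/14)*(-62) = -31/7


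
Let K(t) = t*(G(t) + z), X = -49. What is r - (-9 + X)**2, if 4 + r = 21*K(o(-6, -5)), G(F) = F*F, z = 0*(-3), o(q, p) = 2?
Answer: -3200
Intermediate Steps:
z = 0
G(F) = F**2
K(t) = t**3 (K(t) = t*(t**2 + 0) = t*t**2 = t**3)
r = 164 (r = -4 + 21*2**3 = -4 + 21*8 = -4 + 168 = 164)
r - (-9 + X)**2 = 164 - (-9 - 49)**2 = 164 - 1*(-58)**2 = 164 - 1*3364 = 164 - 3364 = -3200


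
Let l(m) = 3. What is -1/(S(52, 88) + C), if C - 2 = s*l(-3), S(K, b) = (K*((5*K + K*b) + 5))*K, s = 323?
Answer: -1/13091035 ≈ -7.6388e-8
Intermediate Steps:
S(K, b) = K²*(5 + 5*K + K*b) (S(K, b) = (K*(5 + 5*K + K*b))*K = K²*(5 + 5*K + K*b))
C = 971 (C = 2 + 323*3 = 2 + 969 = 971)
-1/(S(52, 88) + C) = -1/(52²*(5 + 5*52 + 52*88) + 971) = -1/(2704*(5 + 260 + 4576) + 971) = -1/(2704*4841 + 971) = -1/(13090064 + 971) = -1/13091035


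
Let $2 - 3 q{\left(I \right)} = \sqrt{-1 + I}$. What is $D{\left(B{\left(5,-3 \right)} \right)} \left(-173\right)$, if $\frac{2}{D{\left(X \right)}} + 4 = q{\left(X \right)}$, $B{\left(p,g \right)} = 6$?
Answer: $\frac{2076}{19} - \frac{1038 \sqrt{5}}{95} \approx 84.831$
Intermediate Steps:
$q{\left(I \right)} = \frac{2}{3} - \frac{\sqrt{-1 + I}}{3}$
$D{\left(X \right)} = \frac{2}{- \frac{10}{3} - \frac{\sqrt{-1 + X}}{3}}$ ($D{\left(X \right)} = \frac{2}{-4 - \left(- \frac{2}{3} + \frac{\sqrt{-1 + X}}{3}\right)} = \frac{2}{- \frac{10}{3} - \frac{\sqrt{-1 + X}}{3}}$)
$D{\left(B{\left(5,-3 \right)} \right)} \left(-173\right) = - \frac{6}{10 + \sqrt{-1 + 6}} \left(-173\right) = - \frac{6}{10 + \sqrt{5}} \left(-173\right) = \frac{1038}{10 + \sqrt{5}}$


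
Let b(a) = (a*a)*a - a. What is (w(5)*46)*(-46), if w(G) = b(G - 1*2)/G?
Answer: -50784/5 ≈ -10157.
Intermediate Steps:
b(a) = a³ - a (b(a) = a²*a - a = a³ - a)
w(G) = (2 + (-2 + G)³ - G)/G (w(G) = ((G - 1*2)³ - (G - 1*2))/G = ((G - 2)³ - (G - 2))/G = ((-2 + G)³ - (-2 + G))/G = ((-2 + G)³ + (2 - G))/G = (2 + (-2 + G)³ - G)/G)
(w(5)*46)*(-46) = (((2 + (-2 + 5)³ - 1*5)/5)*46)*(-46) = (((2 + 3³ - 5)/5)*46)*(-46) = (((2 + 27 - 5)/5)*46)*(-46) = (((⅕)*24)*46)*(-46) = ((24/5)*46)*(-46) = (1104/5)*(-46) = -50784/5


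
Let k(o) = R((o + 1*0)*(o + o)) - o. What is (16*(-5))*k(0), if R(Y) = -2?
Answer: 160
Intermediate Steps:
k(o) = -2 - o
(16*(-5))*k(0) = (16*(-5))*(-2 - 1*0) = -80*(-2 + 0) = -80*(-2) = 160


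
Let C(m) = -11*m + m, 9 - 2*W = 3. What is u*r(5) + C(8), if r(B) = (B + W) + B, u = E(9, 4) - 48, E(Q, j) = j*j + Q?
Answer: -379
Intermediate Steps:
W = 3 (W = 9/2 - 1/2*3 = 9/2 - 3/2 = 3)
E(Q, j) = Q + j**2 (E(Q, j) = j**2 + Q = Q + j**2)
u = -23 (u = (9 + 4**2) - 48 = (9 + 16) - 48 = 25 - 48 = -23)
C(m) = -10*m
r(B) = 3 + 2*B (r(B) = (B + 3) + B = (3 + B) + B = 3 + 2*B)
u*r(5) + C(8) = -23*(3 + 2*5) - 10*8 = -23*(3 + 10) - 80 = -23*13 - 80 = -299 - 80 = -379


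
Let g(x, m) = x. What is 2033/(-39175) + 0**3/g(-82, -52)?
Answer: -2033/39175 ≈ -0.051895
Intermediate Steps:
2033/(-39175) + 0**3/g(-82, -52) = 2033/(-39175) + 0**3/(-82) = 2033*(-1/39175) + 0*(-1/82) = -2033/39175 + 0 = -2033/39175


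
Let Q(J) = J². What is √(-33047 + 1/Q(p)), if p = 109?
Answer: I*√392631406/109 ≈ 181.79*I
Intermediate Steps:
√(-33047 + 1/Q(p)) = √(-33047 + 1/(109²)) = √(-33047 + 1/11881) = √(-392631406/11881) = I*√392631406/109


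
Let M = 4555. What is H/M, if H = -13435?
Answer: -2687/911 ≈ -2.9495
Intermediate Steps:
H/M = -13435/4555 = -13435*1/4555 = -2687/911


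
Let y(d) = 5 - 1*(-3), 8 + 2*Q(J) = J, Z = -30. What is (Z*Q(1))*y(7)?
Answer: 840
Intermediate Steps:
Q(J) = -4 + J/2
y(d) = 8 (y(d) = 5 + 3 = 8)
(Z*Q(1))*y(7) = -30*(-4 + (½)*1)*8 = -30*(-4 + ½)*8 = -30*(-7/2)*8 = 105*8 = 840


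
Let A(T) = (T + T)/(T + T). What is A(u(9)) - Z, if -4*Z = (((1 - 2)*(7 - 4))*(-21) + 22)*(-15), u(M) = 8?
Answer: -1271/4 ≈ -317.75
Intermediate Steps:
Z = 1275/4 (Z = -(((1 - 2)*(7 - 4))*(-21) + 22)*(-15)/4 = -(-1*3*(-21) + 22)*(-15)/4 = -(-3*(-21) + 22)*(-15)/4 = -(63 + 22)*(-15)/4 = -85*(-15)/4 = -1/4*(-1275) = 1275/4 ≈ 318.75)
A(T) = 1 (A(T) = (2*T)/((2*T)) = (2*T)*(1/(2*T)) = 1)
A(u(9)) - Z = 1 - 1*1275/4 = 1 - 1275/4 = -1271/4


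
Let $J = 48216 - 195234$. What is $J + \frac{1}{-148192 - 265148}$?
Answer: $- \frac{60768420121}{413340} \approx -1.4702 \cdot 10^{5}$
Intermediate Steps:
$J = -147018$ ($J = 48216 - 195234 = -147018$)
$J + \frac{1}{-148192 - 265148} = -147018 + \frac{1}{-148192 - 265148} = -147018 + \frac{1}{-413340} = -147018 - \frac{1}{413340} = - \frac{60768420121}{413340}$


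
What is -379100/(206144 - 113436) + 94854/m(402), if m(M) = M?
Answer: 360055268/1552859 ≈ 231.87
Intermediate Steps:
-379100/(206144 - 113436) + 94854/m(402) = -379100/(206144 - 113436) + 94854/402 = -379100/92708 + 94854*(1/402) = -379100*1/92708 + 15809/67 = -94775/23177 + 15809/67 = 360055268/1552859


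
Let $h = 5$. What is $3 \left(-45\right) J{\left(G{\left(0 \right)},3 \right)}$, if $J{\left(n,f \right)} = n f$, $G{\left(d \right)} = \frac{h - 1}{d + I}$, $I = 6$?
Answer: $-270$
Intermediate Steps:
$G{\left(d \right)} = \frac{4}{6 + d}$ ($G{\left(d \right)} = \frac{5 - 1}{d + 6} = \frac{4}{6 + d}$)
$J{\left(n,f \right)} = f n$
$3 \left(-45\right) J{\left(G{\left(0 \right)},3 \right)} = 3 \left(-45\right) 3 \frac{4}{6 + 0} = - 135 \cdot 3 \cdot \frac{4}{6} = - 135 \cdot 3 \cdot 4 \cdot \frac{1}{6} = - 135 \cdot 3 \cdot \frac{2}{3} = \left(-135\right) 2 = -270$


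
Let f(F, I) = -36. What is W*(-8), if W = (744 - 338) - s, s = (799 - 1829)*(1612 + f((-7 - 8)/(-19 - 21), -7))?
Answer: -12989488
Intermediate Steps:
s = -1623280 (s = (799 - 1829)*(1612 - 36) = -1030*1576 = -1623280)
W = 1623686 (W = (744 - 338) - 1*(-1623280) = 406 + 1623280 = 1623686)
W*(-8) = 1623686*(-8) = -12989488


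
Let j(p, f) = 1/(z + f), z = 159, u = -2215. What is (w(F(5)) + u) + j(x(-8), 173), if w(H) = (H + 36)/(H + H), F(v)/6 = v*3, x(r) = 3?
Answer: -3675733/1660 ≈ -2214.3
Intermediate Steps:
F(v) = 18*v (F(v) = 6*(v*3) = 6*(3*v) = 18*v)
j(p, f) = 1/(159 + f)
w(H) = (36 + H)/(2*H) (w(H) = (36 + H)/((2*H)) = (36 + H)*(1/(2*H)) = (36 + H)/(2*H))
(w(F(5)) + u) + j(x(-8), 173) = ((36 + 18*5)/(2*((18*5))) - 2215) + 1/(159 + 173) = ((½)*(36 + 90)/90 - 2215) + 1/332 = ((½)*(1/90)*126 - 2215) + 1/332 = (7/10 - 2215) + 1/332 = -22143/10 + 1/332 = -3675733/1660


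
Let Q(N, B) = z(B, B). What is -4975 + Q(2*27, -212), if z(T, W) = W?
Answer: -5187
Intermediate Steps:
Q(N, B) = B
-4975 + Q(2*27, -212) = -4975 - 212 = -5187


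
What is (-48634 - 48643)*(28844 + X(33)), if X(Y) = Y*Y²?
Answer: -6301701337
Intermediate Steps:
X(Y) = Y³
(-48634 - 48643)*(28844 + X(33)) = (-48634 - 48643)*(28844 + 33³) = -97277*(28844 + 35937) = -97277*64781 = -6301701337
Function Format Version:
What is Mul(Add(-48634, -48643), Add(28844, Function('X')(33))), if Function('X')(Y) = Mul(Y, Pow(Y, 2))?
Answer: -6301701337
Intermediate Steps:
Function('X')(Y) = Pow(Y, 3)
Mul(Add(-48634, -48643), Add(28844, Function('X')(33))) = Mul(Add(-48634, -48643), Add(28844, Pow(33, 3))) = Mul(-97277, Add(28844, 35937)) = Mul(-97277, 64781) = -6301701337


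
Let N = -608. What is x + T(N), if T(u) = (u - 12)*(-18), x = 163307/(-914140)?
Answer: 10201639093/914140 ≈ 11160.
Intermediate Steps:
x = -163307/914140 (x = 163307*(-1/914140) = -163307/914140 ≈ -0.17865)
T(u) = 216 - 18*u (T(u) = (-12 + u)*(-18) = 216 - 18*u)
x + T(N) = -163307/914140 + (216 - 18*(-608)) = -163307/914140 + (216 + 10944) = -163307/914140 + 11160 = 10201639093/914140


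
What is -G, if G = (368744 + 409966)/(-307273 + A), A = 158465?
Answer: 389355/74404 ≈ 5.2330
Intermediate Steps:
G = -389355/74404 (G = (368744 + 409966)/(-307273 + 158465) = 778710/(-148808) = 778710*(-1/148808) = -389355/74404 ≈ -5.2330)
-G = -1*(-389355/74404) = 389355/74404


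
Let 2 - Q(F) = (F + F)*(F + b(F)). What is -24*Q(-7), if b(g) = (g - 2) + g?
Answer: 7680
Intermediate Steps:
b(g) = -2 + 2*g (b(g) = (-2 + g) + g = -2 + 2*g)
Q(F) = 2 - 2*F*(-2 + 3*F) (Q(F) = 2 - (F + F)*(F + (-2 + 2*F)) = 2 - 2*F*(-2 + 3*F))
-24*Q(-7) = -24*(2 - 6*(-7)² + 4*(-7)) = -24*(2 - 6*49 - 28) = -24*(2 - 294 - 28) = -24*(-320) = 7680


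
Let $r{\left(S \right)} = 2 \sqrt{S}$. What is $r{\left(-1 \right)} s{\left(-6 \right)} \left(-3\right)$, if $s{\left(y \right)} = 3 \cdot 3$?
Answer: $- 54 i \approx - 54.0 i$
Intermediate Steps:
$s{\left(y \right)} = 9$
$r{\left(-1 \right)} s{\left(-6 \right)} \left(-3\right) = 2 \sqrt{-1} \cdot 9 \left(-3\right) = 2 i 9 \left(-3\right) = 18 i \left(-3\right) = - 54 i$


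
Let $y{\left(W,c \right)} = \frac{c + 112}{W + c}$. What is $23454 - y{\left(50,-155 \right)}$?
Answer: $\frac{2462627}{105} \approx 23454.0$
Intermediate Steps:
$y{\left(W,c \right)} = \frac{112 + c}{W + c}$
$23454 - y{\left(50,-155 \right)} = 23454 - \frac{112 - 155}{50 - 155} = 23454 - \frac{1}{-105} \left(-43\right) = 23454 - \left(- \frac{1}{105}\right) \left(-43\right) = 23454 - \frac{43}{105} = \frac{2462627}{105}$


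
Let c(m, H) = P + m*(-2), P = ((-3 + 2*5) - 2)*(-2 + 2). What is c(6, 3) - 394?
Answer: -406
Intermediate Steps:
P = 0 (P = ((-3 + 10) - 2)*0 = (7 - 2)*0 = 5*0 = 0)
c(m, H) = -2*m (c(m, H) = 0 + m*(-2) = 0 - 2*m = -2*m)
c(6, 3) - 394 = -2*6 - 394 = -12 - 394 = -406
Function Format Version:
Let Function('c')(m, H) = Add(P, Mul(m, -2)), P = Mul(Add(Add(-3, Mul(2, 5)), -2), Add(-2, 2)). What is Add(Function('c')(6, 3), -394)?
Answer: -406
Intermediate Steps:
P = 0 (P = Mul(Add(Add(-3, 10), -2), 0) = Mul(Add(7, -2), 0) = Mul(5, 0) = 0)
Function('c')(m, H) = Mul(-2, m) (Function('c')(m, H) = Add(0, Mul(m, -2)) = Add(0, Mul(-2, m)) = Mul(-2, m))
Add(Function('c')(6, 3), -394) = Add(Mul(-2, 6), -394) = Add(-12, -394) = -406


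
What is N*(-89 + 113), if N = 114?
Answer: 2736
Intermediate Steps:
N*(-89 + 113) = 114*(-89 + 113) = 114*24 = 2736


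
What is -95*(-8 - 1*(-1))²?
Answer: -4655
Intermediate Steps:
-95*(-8 - 1*(-1))² = -95*(-8 + 1)² = -95*(-7)² = -95*49 = -4655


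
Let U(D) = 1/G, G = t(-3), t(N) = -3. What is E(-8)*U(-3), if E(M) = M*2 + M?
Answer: 8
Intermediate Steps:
G = -3
E(M) = 3*M (E(M) = 2*M + M = 3*M)
U(D) = -⅓ (U(D) = 1/(-3) = -⅓)
E(-8)*U(-3) = (3*(-8))*(-⅓) = -24*(-⅓) = 8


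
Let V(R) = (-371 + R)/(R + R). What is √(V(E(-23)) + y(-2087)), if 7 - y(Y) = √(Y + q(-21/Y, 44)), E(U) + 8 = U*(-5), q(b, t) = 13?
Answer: √(66019 - 11449*I*√2074)/107 ≈ 5.0829 - 4.4799*I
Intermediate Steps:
E(U) = -8 - 5*U (E(U) = -8 + U*(-5) = -8 - 5*U)
y(Y) = 7 - √(13 + Y) (y(Y) = 7 - √(Y + 13) = 7 - √(13 + Y))
V(R) = (-371 + R)/(2*R) (V(R) = (-371 + R)/((2*R)) = (-371 + R)*(1/(2*R)) = (-371 + R)/(2*R))
√(V(E(-23)) + y(-2087)) = √((-371 + (-8 - 5*(-23)))/(2*(-8 - 5*(-23))) + (7 - √(13 - 2087))) = √((-371 + (-8 + 115))/(2*(-8 + 115)) + (7 - √(-2074))) = √((½)*(-371 + 107)/107 + (7 - I*√2074)) = √((½)*(1/107)*(-264) + (7 - I*√2074)) = √(-132/107 + (7 - I*√2074)) = √(617/107 - I*√2074)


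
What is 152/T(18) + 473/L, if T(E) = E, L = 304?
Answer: 27361/2736 ≈ 10.000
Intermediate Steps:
152/T(18) + 473/L = 152/18 + 473/304 = 152*(1/18) + 473*(1/304) = 76/9 + 473/304 = 27361/2736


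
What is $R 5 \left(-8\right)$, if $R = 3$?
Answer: $-120$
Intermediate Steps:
$R 5 \left(-8\right) = 3 \cdot 5 \left(-8\right) = 15 \left(-8\right) = -120$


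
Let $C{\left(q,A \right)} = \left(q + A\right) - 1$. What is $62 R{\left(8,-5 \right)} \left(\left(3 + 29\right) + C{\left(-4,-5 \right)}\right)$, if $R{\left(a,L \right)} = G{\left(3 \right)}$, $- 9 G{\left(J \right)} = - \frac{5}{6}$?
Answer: $\frac{3410}{27} \approx 126.3$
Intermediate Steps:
$G{\left(J \right)} = \frac{5}{54}$ ($G{\left(J \right)} = - \frac{\left(-5\right) \frac{1}{6}}{9} = \left(- \frac{1}{9}\right) \left(- \frac{5}{6}\right) = \frac{5}{54}$)
$C{\left(q,A \right)} = -1 + A + q$ ($C{\left(q,A \right)} = \left(A + q\right) - 1 = -1 + A + q$)
$R{\left(a,L \right)} = \frac{5}{54}$
$62 R{\left(8,-5 \right)} \left(\left(3 + 29\right) + C{\left(-4,-5 \right)}\right) = 62 \cdot \frac{5}{54} \left(\left(3 + 29\right) - 10\right) = \frac{155 \left(32 - 10\right)}{27} = \frac{155}{27} \cdot 22 = \frac{3410}{27}$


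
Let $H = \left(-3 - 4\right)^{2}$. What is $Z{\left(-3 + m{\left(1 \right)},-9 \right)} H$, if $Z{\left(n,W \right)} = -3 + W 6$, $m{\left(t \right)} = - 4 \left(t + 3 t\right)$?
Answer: $-2793$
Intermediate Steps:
$m{\left(t \right)} = - 16 t$ ($m{\left(t \right)} = - 4 \cdot 4 t = - 16 t$)
$Z{\left(n,W \right)} = -3 + 6 W$
$H = 49$ ($H = \left(-7\right)^{2} = 49$)
$Z{\left(-3 + m{\left(1 \right)},-9 \right)} H = \left(-3 + 6 \left(-9\right)\right) 49 = \left(-3 - 54\right) 49 = \left(-57\right) 49 = -2793$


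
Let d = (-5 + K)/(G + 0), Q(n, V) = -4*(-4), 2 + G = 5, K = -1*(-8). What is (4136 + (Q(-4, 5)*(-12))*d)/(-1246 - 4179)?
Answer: -3944/5425 ≈ -0.72701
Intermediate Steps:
K = 8
G = 3 (G = -2 + 5 = 3)
Q(n, V) = 16
d = 1 (d = (-5 + 8)/(3 + 0) = 3/3 = 3*(1/3) = 1)
(4136 + (Q(-4, 5)*(-12))*d)/(-1246 - 4179) = (4136 + (16*(-12))*1)/(-1246 - 4179) = (4136 - 192*1)/(-5425) = (4136 - 192)*(-1/5425) = 3944*(-1/5425) = -3944/5425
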